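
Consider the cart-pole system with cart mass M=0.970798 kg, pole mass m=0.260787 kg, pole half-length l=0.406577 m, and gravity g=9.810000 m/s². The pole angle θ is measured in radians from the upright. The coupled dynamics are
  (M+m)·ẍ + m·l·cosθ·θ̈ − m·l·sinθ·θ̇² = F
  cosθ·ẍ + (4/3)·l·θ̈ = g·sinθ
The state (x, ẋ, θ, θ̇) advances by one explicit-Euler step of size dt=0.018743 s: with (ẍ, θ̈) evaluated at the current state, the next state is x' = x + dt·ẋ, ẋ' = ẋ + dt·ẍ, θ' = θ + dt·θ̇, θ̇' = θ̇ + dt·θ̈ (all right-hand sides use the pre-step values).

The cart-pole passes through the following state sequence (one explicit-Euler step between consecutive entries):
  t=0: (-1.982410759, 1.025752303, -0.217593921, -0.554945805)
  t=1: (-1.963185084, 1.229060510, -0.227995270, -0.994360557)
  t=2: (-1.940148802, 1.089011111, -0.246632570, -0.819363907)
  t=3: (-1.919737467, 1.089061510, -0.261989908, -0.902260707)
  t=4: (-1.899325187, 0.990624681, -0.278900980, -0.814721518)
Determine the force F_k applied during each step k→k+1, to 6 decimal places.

F_0 = 10.939068 N
F_1 = -8.214474 N
F_2 = -0.434070 N
F_3 = -5.967521 N

step 0→1:
  ẍ = (ẋ'−ẋ)/dt = (1.229060510−1.025752303)/0.018743 = 10.847154
  θ̈ = (θ̇'−θ̇)/dt = (-0.994360557−-0.554945805)/0.018743 = -23.444206
  sinθ=-0.215881, cosθ=0.976420
  F = (M+m)·ẍ + m·l·cosθ·θ̈ − m·l·sinθ·θ̇² = 13.359192 + -2.427173 − -0.007049 = 10.939068
step 1→2:
  ẍ = (ẋ'−ẋ)/dt = (1.089011111−1.229060510)/0.018743 = -7.472091
  θ̈ = (θ̇'−θ̇)/dt = (-0.819363907−-0.994360557)/0.018743 = 9.336640
  sinθ=-0.226025, cosθ=0.974121
  F = (M+m)·ẍ + m·l·cosθ·θ̈ − m·l·sinθ·θ̇² = -9.202515 + 0.964345 − -0.023696 = -8.214474
step 2→3:
  ẍ = (ẋ'−ẋ)/dt = (1.089061510−1.089011111)/0.018743 = 0.002689
  θ̈ = (θ̇'−θ̇)/dt = (-0.902260707−-0.819363907)/0.018743 = -4.422814
  sinθ=-0.244140, cosθ=0.969740
  F = (M+m)·ẍ + m·l·cosθ·θ̈ − m·l·sinθ·θ̇² = 0.003312 + -0.454760 − -0.017379 = -0.434070
step 3→4:
  ẍ = (ẋ'−ẋ)/dt = (0.990624681−1.089061510)/0.018743 = -5.251925
  θ̈ = (θ̇'−θ̇)/dt = (-0.814721518−-0.902260707)/0.018743 = 4.670500
  sinθ=-0.259003, cosθ=0.965876
  F = (M+m)·ẍ + m·l·cosθ·θ̈ − m·l·sinθ·θ̇² = -6.468192 + 0.478315 − -0.022356 = -5.967521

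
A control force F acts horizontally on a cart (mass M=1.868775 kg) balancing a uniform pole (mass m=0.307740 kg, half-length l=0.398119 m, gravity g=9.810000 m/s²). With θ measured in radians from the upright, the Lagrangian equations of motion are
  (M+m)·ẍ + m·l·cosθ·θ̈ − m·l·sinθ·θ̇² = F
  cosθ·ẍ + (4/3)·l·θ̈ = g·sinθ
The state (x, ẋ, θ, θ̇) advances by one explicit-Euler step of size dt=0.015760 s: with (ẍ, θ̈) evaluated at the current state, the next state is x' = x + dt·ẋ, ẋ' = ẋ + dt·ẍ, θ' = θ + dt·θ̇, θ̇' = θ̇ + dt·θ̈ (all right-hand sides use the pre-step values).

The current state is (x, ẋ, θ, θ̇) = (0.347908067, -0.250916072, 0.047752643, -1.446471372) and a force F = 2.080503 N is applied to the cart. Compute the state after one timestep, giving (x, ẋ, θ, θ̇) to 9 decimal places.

sinθ=0.047734497, cosθ=0.998860059
temp = (F + m·l·θ̇²·sinθ)/(M+m) = (2.080503 + 0.012236265)/2.176515 = 0.961509232
θ̈ = (g·sinθ − cosθ·temp)/(l·(4/3 − m·cos²θ/(M+m))) = -1.036814895
ẍ = temp − m·l·θ̈·cosθ/(M+m) = 1.019805541
Euler: x'=0.347908067+0.015760·-0.250916072=0.343953630, ẋ'=-0.250916072+0.015760·1.019805541=-0.234843937
       θ'=0.047752643+0.015760·-1.446471372=0.024956254, θ̇'=-1.446471372+0.015760·-1.036814895=-1.462811575

(0.343953630, -0.234843937, 0.024956254, -1.462811575)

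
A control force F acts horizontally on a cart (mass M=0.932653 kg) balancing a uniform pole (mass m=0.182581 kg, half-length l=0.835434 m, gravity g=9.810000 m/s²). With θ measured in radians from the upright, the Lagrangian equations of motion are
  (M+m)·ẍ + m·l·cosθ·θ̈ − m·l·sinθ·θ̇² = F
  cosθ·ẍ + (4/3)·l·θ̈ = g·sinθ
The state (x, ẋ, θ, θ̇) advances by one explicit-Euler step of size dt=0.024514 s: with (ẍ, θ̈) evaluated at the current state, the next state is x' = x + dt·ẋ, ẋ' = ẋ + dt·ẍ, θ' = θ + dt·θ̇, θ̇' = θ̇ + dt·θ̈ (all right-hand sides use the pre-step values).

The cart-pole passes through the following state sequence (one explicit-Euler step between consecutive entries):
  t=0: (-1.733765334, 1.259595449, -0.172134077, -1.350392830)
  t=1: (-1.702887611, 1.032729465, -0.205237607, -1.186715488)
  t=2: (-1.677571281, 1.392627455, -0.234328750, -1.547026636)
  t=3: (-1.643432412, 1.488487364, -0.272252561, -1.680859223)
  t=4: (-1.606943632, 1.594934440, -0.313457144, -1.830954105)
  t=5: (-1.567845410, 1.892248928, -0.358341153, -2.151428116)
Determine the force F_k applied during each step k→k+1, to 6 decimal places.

step 0→1:
  ẍ = (ẋ'−ẋ)/dt = (1.032729465−1.259595449)/0.024514 = -9.254548
  θ̈ = (θ̇'−θ̇)/dt = (-1.186715488−-1.350392830)/0.024514 = 6.676892
  sinθ=-0.171285, cosθ=0.985221
  F = (M+m)·ẍ + m·l·cosθ·θ̈ − m·l·sinθ·θ̇² = -10.320986 + 1.003404 − -0.047644 = -9.269938
step 1→2:
  ẍ = (ẋ'−ẋ)/dt = (1.392627455−1.032729465)/0.024514 = 14.681325
  θ̈ = (θ̇'−θ̇)/dt = (-1.547026636−-1.186715488)/0.024514 = -14.698179
  sinθ=-0.203800, cosθ=0.979013
  F = (M+m)·ẍ + m·l·cosθ·θ̈ − m·l·sinθ·θ̇² = 16.373112 + -2.194924 − -0.043779 = 14.221967
step 2→3:
  ẍ = (ẋ'−ẋ)/dt = (1.488487364−1.392627455)/0.024514 = 3.910415
  θ̈ = (θ̇'−θ̇)/dt = (-1.680859223−-1.547026636)/0.024514 = -5.459435
  sinθ=-0.232190, cosθ=0.972670
  F = (M+m)·ẍ + m·l·cosθ·θ̈ − m·l·sinθ·θ̇² = 4.361028 + -0.809993 − -0.084763 = 3.635798
step 3→4:
  ẍ = (ẋ'−ẋ)/dt = (1.594934440−1.488487364)/0.024514 = 4.342297
  θ̈ = (θ̇'−θ̇)/dt = (-1.830954105−-1.680859223)/0.024514 = -6.122823
  sinθ=-0.268902, cosθ=0.963168
  F = (M+m)·ẍ + m·l·cosθ·θ̈ − m·l·sinθ·θ̇² = 4.842678 + -0.899542 − -0.115884 = 4.059020
step 4→5:
  ẍ = (ẋ'−ẋ)/dt = (1.892248928−1.594934440)/0.024514 = 12.128355
  θ̈ = (θ̇'−θ̇)/dt = (-2.151428116−-1.830954105)/0.024514 = -13.073102
  sinθ=-0.308349, cosθ=0.951273
  F = (M+m)·ẍ + m·l·cosθ·θ̈ − m·l·sinθ·θ̇² = 13.525954 + -1.896931 − -0.157676 = 11.786698

F_0 = -9.269938 N
F_1 = 14.221967 N
F_2 = 3.635798 N
F_3 = 4.059020 N
F_4 = 11.786698 N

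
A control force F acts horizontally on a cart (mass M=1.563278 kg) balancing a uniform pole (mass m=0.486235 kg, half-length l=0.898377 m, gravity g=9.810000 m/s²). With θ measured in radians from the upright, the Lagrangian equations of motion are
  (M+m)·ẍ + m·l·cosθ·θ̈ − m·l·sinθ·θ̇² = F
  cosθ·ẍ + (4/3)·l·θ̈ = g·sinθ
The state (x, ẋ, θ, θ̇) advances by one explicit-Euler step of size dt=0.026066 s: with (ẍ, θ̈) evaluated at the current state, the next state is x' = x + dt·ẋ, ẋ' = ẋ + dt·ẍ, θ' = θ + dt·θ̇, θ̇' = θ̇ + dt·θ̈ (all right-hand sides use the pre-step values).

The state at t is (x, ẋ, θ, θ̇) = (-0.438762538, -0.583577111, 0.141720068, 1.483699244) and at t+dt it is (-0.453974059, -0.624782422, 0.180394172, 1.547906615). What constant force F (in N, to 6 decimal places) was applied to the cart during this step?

ẍ = (ẋ'−ẋ)/dt = (-0.624782422−-0.583577111)/0.026066 = -1.580807
θ̈ = (θ̇'−θ̇)/dt = (1.547906615−1.483699244)/0.026066 = 2.463261
sinθ=0.141246, cosθ=0.989975
F = (M+m)·ẍ + m·l·cosθ·θ̈ − m·l·sinθ·θ̇² = -3.239884 + 1.065220 − 0.135823 = -2.310487

F = -2.310487 N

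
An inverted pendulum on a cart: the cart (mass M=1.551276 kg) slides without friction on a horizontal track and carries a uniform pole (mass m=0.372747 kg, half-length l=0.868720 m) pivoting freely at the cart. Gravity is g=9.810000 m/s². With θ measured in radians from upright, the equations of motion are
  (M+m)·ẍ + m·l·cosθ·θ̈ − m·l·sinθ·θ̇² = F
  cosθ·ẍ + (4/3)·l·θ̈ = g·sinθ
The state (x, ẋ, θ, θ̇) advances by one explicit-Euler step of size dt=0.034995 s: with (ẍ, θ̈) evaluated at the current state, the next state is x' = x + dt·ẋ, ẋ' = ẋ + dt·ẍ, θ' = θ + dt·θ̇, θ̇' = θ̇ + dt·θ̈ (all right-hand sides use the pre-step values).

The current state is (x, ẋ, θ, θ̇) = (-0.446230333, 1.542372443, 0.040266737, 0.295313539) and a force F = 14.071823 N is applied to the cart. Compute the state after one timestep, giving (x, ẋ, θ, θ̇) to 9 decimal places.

sinθ=0.040255856, cosθ=0.999189404
temp = (F + m·l·θ̇²·sinθ)/(M+m) = (14.071823 + 0.001136815)/1.924023 = 7.314340741
θ̈ = (g·sinθ − cosθ·temp)/(l·(4/3 − m·cos²θ/(M+m))) = -6.981457768
ẍ = temp − m·l·θ̈·cosθ/(M+m) = 8.488366573
Euler: x'=-0.446230333+0.034995·1.542372443=-0.392255009, ẋ'=1.542372443+0.034995·8.488366573=1.839422831
       θ'=0.040266737+0.034995·0.295313539=0.050601234, θ̇'=0.295313539+0.034995·-6.981457768=0.050997424

(-0.392255009, 1.839422831, 0.050601234, 0.050997424)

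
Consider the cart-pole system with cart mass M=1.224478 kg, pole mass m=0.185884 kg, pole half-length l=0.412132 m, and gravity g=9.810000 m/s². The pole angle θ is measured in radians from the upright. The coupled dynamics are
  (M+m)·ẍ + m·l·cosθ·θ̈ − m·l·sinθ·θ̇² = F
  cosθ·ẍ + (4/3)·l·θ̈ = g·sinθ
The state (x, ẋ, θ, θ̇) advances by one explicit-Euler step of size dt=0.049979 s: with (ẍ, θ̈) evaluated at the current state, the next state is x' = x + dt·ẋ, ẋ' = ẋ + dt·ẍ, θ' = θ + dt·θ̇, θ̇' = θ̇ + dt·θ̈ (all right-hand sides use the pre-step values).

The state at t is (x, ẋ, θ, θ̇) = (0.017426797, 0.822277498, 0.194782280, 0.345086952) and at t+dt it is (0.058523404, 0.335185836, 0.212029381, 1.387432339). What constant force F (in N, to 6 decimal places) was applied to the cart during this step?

F = -12.179537 N

ẍ = (ẋ'−ẋ)/dt = (0.335185836−0.822277498)/0.049979 = -9.745927
θ̈ = (θ̇'−θ̇)/dt = (1.387432339−0.345086952)/0.049979 = 20.855667
sinθ=0.193553, cosθ=0.981090
F = (M+m)·ẍ + m·l·cosθ·θ̈ − m·l·sinθ·θ̇² = -13.745284 + 1.567513 − 0.001766 = -12.179537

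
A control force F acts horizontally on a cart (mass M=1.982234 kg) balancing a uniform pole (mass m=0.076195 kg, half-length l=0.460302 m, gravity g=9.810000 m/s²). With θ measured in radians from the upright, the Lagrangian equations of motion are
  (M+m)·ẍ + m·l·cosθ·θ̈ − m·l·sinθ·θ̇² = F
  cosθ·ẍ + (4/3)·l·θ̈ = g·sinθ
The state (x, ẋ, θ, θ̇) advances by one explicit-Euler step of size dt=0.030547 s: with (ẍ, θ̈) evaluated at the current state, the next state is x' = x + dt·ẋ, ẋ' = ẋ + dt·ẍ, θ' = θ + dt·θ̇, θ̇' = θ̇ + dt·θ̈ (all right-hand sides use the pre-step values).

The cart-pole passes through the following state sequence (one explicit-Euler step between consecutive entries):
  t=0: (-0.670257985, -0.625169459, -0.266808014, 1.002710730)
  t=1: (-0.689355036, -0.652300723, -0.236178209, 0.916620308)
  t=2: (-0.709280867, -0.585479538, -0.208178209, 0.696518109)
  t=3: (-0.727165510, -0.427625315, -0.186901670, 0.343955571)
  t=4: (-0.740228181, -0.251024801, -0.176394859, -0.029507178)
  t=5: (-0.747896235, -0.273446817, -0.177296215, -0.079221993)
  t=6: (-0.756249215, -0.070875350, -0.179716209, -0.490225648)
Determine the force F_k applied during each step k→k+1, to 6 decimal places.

step 0→1:
  ẍ = (ẋ'−ẋ)/dt = (-0.652300723−-0.625169459)/0.030547 = -0.888181
  θ̈ = (θ̇'−θ̇)/dt = (0.916620308−1.002710730)/0.030547 = -2.818294
  sinθ=-0.263654, cosθ=0.964617
  F = (M+m)·ẍ + m·l·cosθ·θ̈ − m·l·sinθ·θ̇² = -1.828257 + -0.095348 − -0.009297 = -1.914308
step 1→2:
  ẍ = (ẋ'−ẋ)/dt = (-0.585479538−-0.652300723)/0.030547 = 2.187488
  θ̈ = (θ̇'−θ̇)/dt = (0.696518109−0.916620308)/0.030547 = -7.205362
  sinθ=-0.233989, cosθ=0.972239
  F = (M+m)·ẍ + m·l·cosθ·θ̈ − m·l·sinθ·θ̇² = 4.502788 + -0.245696 − -0.006895 = 4.263987
step 2→3:
  ẍ = (ẋ'−ẋ)/dt = (-0.427625315−-0.585479538)/0.030547 = 5.167585
  θ̈ = (θ̇'−θ̇)/dt = (0.343955571−0.696518109)/0.030547 = -11.541642
  sinθ=-0.206678, cosθ=0.978409
  F = (M+m)·ẍ + m·l·cosθ·θ̈ − m·l·sinθ·θ̇² = 10.637107 + -0.396057 − -0.003517 = 10.244567
step 3→4:
  ẍ = (ẋ'−ẋ)/dt = (-0.251024801−-0.427625315)/0.030547 = 5.781272
  θ̈ = (θ̇'−θ̇)/dt = (-0.029507178−0.343955571)/0.030547 = -12.225840
  sinθ=-0.185815, cosθ=0.982585
  F = (M+m)·ẍ + m·l·cosθ·θ̈ − m·l·sinθ·θ̇² = 11.900338 + -0.421326 − -0.000771 = 11.479783
step 4→5:
  ẍ = (ẋ'−ẋ)/dt = (-0.273446817−-0.251024801)/0.030547 = -0.734017
  θ̈ = (θ̇'−θ̇)/dt = (-0.079221993−-0.029507178)/0.030547 = -1.627486
  sinθ=-0.175482, cosθ=0.984483
  F = (M+m)·ẍ + m·l·cosθ·θ̈ − m·l·sinθ·θ̇² = -1.510922 + -0.056195 − -0.000005 = -1.567111
step 5→6:
  ẍ = (ẋ'−ẋ)/dt = (-0.070875350−-0.273446817)/0.030547 = 6.631468
  θ̈ = (θ̇'−θ̇)/dt = (-0.490225648−-0.079221993)/0.030547 = -13.454796
  sinθ=-0.176369, cosθ=0.984324
  F = (M+m)·ẍ + m·l·cosθ·θ̈ − m·l·sinθ·θ̇² = 13.650407 + -0.464499 − -0.000039 = 13.185947

F_0 = -1.914308 N
F_1 = 4.263987 N
F_2 = 10.244567 N
F_3 = 11.479783 N
F_4 = -1.567111 N
F_5 = 13.185947 N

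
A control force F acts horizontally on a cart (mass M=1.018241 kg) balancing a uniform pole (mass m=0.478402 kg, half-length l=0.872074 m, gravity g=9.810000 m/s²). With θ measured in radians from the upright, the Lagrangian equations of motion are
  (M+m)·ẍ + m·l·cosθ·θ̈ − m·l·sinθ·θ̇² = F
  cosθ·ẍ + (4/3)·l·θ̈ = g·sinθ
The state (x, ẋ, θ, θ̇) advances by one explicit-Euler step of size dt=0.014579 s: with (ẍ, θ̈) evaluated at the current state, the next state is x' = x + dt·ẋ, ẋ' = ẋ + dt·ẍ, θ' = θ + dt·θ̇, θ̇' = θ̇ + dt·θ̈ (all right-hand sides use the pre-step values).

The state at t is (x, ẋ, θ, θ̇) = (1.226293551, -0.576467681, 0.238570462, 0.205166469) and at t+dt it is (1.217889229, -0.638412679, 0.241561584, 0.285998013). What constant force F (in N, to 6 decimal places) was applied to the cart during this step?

ẍ = (ẋ'−ẋ)/dt = (-0.638412679−-0.576467681)/0.014579 = -4.248920
θ̈ = (θ̇'−θ̇)/dt = (0.285998013−0.205166469)/0.014579 = 5.544382
sinθ=0.236314, cosθ=0.971677
F = (M+m)·ẍ + m·l·cosθ·θ̈ − m·l·sinθ·θ̇² = -6.359116 + 2.247612 − 0.004150 = -4.115654

F = -4.115654 N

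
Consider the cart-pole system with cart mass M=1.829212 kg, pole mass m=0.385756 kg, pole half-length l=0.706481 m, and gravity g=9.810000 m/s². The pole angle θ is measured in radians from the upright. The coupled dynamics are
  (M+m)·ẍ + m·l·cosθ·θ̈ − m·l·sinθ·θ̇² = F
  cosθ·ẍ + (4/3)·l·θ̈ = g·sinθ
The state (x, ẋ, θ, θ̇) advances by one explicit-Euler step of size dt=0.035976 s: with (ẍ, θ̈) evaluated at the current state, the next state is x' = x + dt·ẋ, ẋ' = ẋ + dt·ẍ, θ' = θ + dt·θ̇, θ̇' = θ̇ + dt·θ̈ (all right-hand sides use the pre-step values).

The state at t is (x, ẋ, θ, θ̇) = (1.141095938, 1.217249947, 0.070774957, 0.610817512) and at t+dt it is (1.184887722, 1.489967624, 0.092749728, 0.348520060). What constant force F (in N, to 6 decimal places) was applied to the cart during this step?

ẍ = (ẋ'−ẋ)/dt = (1.489967624−1.217249947)/0.035976 = 7.580545
θ̈ = (θ̇'−θ̇)/dt = (0.348520060−0.610817512)/0.035976 = -7.290901
sinθ=0.070716, cosθ=0.997496
F = (M+m)·ẍ + m·l·cosθ·θ̈ − m·l·sinθ·θ̇² = 16.790664 + -1.982010 − 0.007190 = 14.801464

F = 14.801464 N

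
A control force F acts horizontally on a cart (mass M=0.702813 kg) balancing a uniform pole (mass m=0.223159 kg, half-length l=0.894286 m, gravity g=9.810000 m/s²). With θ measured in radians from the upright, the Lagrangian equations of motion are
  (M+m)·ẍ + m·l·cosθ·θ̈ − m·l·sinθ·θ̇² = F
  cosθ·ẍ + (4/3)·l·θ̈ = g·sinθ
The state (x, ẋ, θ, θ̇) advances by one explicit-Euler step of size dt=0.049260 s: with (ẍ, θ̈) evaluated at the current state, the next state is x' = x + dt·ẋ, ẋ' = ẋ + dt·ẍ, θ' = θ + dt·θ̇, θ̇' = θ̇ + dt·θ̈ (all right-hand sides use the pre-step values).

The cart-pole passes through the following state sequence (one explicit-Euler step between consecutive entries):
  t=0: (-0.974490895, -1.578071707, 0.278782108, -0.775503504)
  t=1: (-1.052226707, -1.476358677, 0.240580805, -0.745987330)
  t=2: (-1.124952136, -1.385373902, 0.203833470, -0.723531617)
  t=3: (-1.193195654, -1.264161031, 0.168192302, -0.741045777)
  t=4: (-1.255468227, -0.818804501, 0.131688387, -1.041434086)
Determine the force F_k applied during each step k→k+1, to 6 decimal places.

step 0→1:
  ẍ = (ẋ'−ẋ)/dt = (-1.476358677−-1.578071707)/0.049260 = 2.064820
  θ̈ = (θ̇'−θ̇)/dt = (-0.745987330−-0.775503504)/0.049260 = 0.599192
  sinθ=0.275185, cosθ=0.961391
  F = (M+m)·ẍ + m·l·cosθ·θ̈ − m·l·sinθ·θ̇² = 1.911965 + 0.114963 − 0.033028 = 1.993900
step 1→2:
  ẍ = (ẋ'−ẋ)/dt = (-1.385373902−-1.476358677)/0.049260 = 1.847032
  θ̈ = (θ̇'−θ̇)/dt = (-0.723531617−-0.745987330)/0.049260 = 0.455861
  sinθ=0.238267, cosθ=0.971200
  F = (M+m)·ẍ + m·l·cosθ·θ̈ − m·l·sinθ·θ̇² = 1.710300 + 0.088355 − 0.026462 = 1.772193
step 2→3:
  ẍ = (ẋ'−ẋ)/dt = (-1.264161031−-1.385373902)/0.049260 = 2.460675
  θ̈ = (θ̇'−θ̇)/dt = (-0.741045777−-0.723531617)/0.049260 = -0.355545
  sinθ=0.202425, cosθ=0.979298
  F = (M+m)·ẍ + m·l·cosθ·θ̈ − m·l·sinθ·θ̇² = 2.278517 + -0.069487 − 0.021148 = 2.187882
step 3→4:
  ẍ = (ẋ'−ẋ)/dt = (-0.818804501−-1.264161031)/0.049260 = 9.040936
  θ̈ = (θ̇'−θ̇)/dt = (-1.041434086−-0.741045777)/0.049260 = -6.098017
  sinθ=0.167400, cosθ=0.985889
  F = (M+m)·ẍ + m·l·cosθ·θ̈ − m·l·sinθ·θ̇² = 8.371654 + -1.199796 − 0.018346 = 7.153512

F_0 = 1.993900 N
F_1 = 1.772193 N
F_2 = 2.187882 N
F_3 = 7.153512 N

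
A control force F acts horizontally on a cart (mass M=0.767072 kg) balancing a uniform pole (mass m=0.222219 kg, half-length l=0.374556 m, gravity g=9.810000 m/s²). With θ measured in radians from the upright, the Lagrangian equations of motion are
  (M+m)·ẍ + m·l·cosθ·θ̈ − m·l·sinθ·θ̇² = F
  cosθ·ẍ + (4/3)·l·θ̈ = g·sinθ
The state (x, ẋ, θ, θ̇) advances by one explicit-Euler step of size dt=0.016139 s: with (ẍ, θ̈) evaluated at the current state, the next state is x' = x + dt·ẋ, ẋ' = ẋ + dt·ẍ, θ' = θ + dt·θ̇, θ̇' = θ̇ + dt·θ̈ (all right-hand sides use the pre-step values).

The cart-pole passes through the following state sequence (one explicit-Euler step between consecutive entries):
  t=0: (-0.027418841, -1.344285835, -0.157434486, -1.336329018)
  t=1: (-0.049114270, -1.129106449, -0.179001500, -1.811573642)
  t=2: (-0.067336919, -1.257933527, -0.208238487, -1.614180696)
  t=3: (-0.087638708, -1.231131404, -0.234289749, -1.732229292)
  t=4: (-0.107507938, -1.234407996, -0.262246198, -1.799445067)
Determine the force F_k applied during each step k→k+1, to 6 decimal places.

step 0→1:
  ẍ = (ẋ'−ẋ)/dt = (-1.129106449−-1.344285835)/0.016139 = 13.332882
  θ̈ = (θ̇'−θ̇)/dt = (-1.811573642−-1.336329018)/0.016139 = -29.446968
  sinθ=-0.156785, cosθ=0.987633
  F = (M+m)·ẍ + m·l·cosθ·θ̈ − m·l·sinθ·θ̇² = 13.190100 + -2.420661 − -0.023304 = 10.792743
step 1→2:
  ẍ = (ẋ'−ẋ)/dt = (-1.257933527−-1.129106449)/0.016139 = -7.982346
  θ̈ = (θ̇'−θ̇)/dt = (-1.614180696−-1.811573642)/0.016139 = 12.230804
  sinθ=-0.178047, cosθ=0.984022
  F = (M+m)·ẍ + m·l·cosθ·θ̈ − m·l·sinθ·θ̇² = -7.896863 + 1.001746 − -0.048635 = -6.846482
step 2→3:
  ẍ = (ẋ'−ẋ)/dt = (-1.231131404−-1.257933527)/0.016139 = 1.660705
  θ̈ = (θ̇'−θ̇)/dt = (-1.732229292−-1.614180696)/0.016139 = -7.314493
  sinθ=-0.206737, cosθ=0.978397
  F = (M+m)·ẍ + m·l·cosθ·θ̈ − m·l·sinθ·θ̇² = 1.642921 + -0.595658 − -0.044835 = 1.092098
step 3→4:
  ẍ = (ẋ'−ẋ)/dt = (-1.234407996−-1.231131404)/0.016139 = -0.203023
  θ̈ = (θ̇'−θ̇)/dt = (-1.799445067−-1.732229292)/0.016139 = -4.164804
  sinθ=-0.232152, cosθ=0.972679
  F = (M+m)·ẍ + m·l·cosθ·θ̈ − m·l·sinθ·θ̇² = -0.200849 + -0.337180 − -0.057980 = -0.480049

F_0 = 10.792743 N
F_1 = -6.846482 N
F_2 = 1.092098 N
F_3 = -0.480049 N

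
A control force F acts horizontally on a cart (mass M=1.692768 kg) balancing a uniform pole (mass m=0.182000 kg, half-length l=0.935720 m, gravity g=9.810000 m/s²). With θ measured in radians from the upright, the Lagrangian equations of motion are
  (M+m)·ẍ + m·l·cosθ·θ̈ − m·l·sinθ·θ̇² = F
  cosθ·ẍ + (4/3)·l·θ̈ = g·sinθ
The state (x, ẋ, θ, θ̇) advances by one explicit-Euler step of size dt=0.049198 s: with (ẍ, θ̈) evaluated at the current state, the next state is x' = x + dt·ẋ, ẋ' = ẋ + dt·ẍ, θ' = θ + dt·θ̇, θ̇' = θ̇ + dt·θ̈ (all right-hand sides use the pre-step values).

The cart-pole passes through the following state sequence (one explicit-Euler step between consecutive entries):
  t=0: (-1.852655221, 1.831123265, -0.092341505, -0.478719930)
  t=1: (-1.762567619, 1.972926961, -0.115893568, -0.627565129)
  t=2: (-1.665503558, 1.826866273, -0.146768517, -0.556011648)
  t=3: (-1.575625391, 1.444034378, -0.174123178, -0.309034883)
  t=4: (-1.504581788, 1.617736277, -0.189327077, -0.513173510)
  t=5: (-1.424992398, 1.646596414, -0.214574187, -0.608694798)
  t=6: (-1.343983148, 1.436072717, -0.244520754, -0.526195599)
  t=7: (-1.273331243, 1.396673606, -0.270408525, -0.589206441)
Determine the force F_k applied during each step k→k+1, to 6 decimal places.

F_0 = 4.894215 N
F_1 = -5.312095 N
F_2 = -13.734989 N
F_3 = 5.926055 N
F_4 = 0.783459 N
F_5 = -7.729879 N
F_6 = -1.701577 N

step 0→1:
  ẍ = (ẋ'−ẋ)/dt = (1.972926961−1.831123265)/0.049198 = 2.882306
  θ̈ = (θ̇'−θ̇)/dt = (-0.627565129−-0.478719930)/0.049198 = -3.025432
  sinθ=-0.092210, cosθ=0.995740
  F = (M+m)·ẍ + m·l·cosθ·θ̈ − m·l·sinθ·θ̇² = 5.403655 + -0.513039 − -0.003599 = 4.894215
step 1→2:
  ẍ = (ẋ'−ẋ)/dt = (1.826866273−1.972926961)/0.049198 = -2.968834
  θ̈ = (θ̇'−θ̇)/dt = (-0.556011648−-0.627565129)/0.049198 = 1.454398
  sinθ=-0.115634, cosθ=0.993292
  F = (M+m)·ẍ + m·l·cosθ·θ̈ − m·l·sinθ·θ̇² = -5.565875 + 0.246024 − -0.007756 = -5.312095
step 2→3:
  ẍ = (ẋ'−ẋ)/dt = (1.444034378−1.826866273)/0.049198 = -7.781452
  θ̈ = (θ̇'−θ̇)/dt = (-0.309034883−-0.556011648)/0.049198 = 5.020057
  sinθ=-0.146242, cosθ=0.989249
  F = (M+m)·ẍ + m·l·cosθ·θ̈ − m·l·sinθ·θ̇² = -14.588418 + 0.845730 − -0.007699 = -13.734989
step 3→4:
  ẍ = (ẋ'−ẋ)/dt = (1.617736277−1.444034378)/0.049198 = 3.530670
  θ̈ = (θ̇'−θ̇)/dt = (-0.513173510−-0.309034883)/0.049198 = -4.149328
  sinθ=-0.173245, cosθ=0.984879
  F = (M+m)·ẍ + m·l·cosθ·θ̈ − m·l·sinθ·θ̇² = 6.619187 + -0.695950 − -0.002818 = 5.926055
step 4→5:
  ẍ = (ẋ'−ẋ)/dt = (1.646596414−1.617736277)/0.049198 = 0.586612
  θ̈ = (θ̇'−θ̇)/dt = (-0.608694798−-0.513173510)/0.049198 = -1.941569
  sinθ=-0.188198, cosθ=0.982131
  F = (M+m)·ẍ + m·l·cosθ·θ̈ − m·l·sinθ·θ̇² = 1.099761 + -0.324743 − -0.008440 = 0.783459
step 5→6:
  ẍ = (ẋ'−ẋ)/dt = (1.436072717−1.646596414)/0.049198 = -4.279111
  θ̈ = (θ̇'−θ̇)/dt = (-0.526195599−-0.608694798)/0.049198 = 1.676881
  sinθ=-0.212931, cosθ=0.977067
  F = (M+m)·ẍ + m·l·cosθ·θ̈ − m·l·sinθ·θ̇² = -8.022340 + 0.279026 − -0.013436 = -7.729879
step 6→7:
  ẍ = (ẋ'−ẋ)/dt = (1.396673606−1.436072717)/0.049198 = -0.800827
  θ̈ = (θ̇'−θ̇)/dt = (-0.589206441−-0.526195599)/0.049198 = -1.280760
  sinθ=-0.242091, cosθ=0.970253
  F = (M+m)·ẍ + m·l·cosθ·θ̈ − m·l·sinθ·θ̇² = -1.501366 + -0.211627 − -0.011415 = -1.701577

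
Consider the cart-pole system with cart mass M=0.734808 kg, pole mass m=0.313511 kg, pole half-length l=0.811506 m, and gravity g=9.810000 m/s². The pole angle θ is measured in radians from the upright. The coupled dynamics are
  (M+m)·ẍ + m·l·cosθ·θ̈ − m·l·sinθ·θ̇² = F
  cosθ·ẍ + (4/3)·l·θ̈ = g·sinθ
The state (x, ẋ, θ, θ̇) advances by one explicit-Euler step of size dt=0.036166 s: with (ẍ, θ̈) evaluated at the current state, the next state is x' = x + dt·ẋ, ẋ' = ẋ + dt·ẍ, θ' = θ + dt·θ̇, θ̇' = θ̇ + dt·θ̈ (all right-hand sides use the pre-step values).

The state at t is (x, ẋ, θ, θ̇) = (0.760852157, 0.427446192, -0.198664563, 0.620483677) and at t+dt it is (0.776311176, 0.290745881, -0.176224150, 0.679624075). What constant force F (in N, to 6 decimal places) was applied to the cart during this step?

ẍ = (ẋ'−ẋ)/dt = (0.290745881−0.427446192)/0.036166 = -3.779802
θ̈ = (θ̇'−θ̇)/dt = (0.679624075−0.620483677)/0.036166 = 1.635249
sinθ=-0.197360, cosθ=0.980331
F = (M+m)·ẍ + m·l·cosθ·θ̈ − m·l·sinθ·θ̇² = -3.962438 + 0.407851 − -0.019331 = -3.535256

F = -3.535256 N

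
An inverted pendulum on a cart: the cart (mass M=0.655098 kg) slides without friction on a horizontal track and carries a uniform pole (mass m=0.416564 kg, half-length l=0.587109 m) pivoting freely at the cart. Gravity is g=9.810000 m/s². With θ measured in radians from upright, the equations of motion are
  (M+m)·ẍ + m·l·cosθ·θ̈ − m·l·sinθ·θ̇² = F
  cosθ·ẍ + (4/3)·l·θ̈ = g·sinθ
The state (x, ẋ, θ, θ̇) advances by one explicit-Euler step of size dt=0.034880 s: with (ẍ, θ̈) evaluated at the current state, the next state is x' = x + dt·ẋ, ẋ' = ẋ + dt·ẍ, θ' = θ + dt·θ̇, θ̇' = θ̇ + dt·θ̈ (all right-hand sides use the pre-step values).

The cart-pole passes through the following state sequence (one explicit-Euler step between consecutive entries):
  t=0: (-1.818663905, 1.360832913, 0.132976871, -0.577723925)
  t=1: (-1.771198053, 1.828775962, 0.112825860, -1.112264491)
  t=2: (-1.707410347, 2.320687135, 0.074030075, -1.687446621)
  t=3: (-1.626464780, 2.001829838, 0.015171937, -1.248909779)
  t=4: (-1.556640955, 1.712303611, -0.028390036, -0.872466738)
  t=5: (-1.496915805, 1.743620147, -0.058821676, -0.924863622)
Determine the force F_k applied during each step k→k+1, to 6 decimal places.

step 0→1:
  ẍ = (ẋ'−ẋ)/dt = (1.828775962−1.360832913)/0.034880 = 13.415798
  θ̈ = (θ̇'−θ̇)/dt = (-1.112264491−-0.577723925)/0.034880 = -15.325131
  sinθ=0.132585, cosθ=0.991172
  F = (M+m)·ẍ + m·l·cosθ·θ̈ − m·l·sinθ·θ̇² = 14.377201 + -3.714955 − 0.010823 = 10.651424
step 1→2:
  ẍ = (ẋ'−ẋ)/dt = (2.320687135−1.828775962)/0.034880 = 14.102958
  θ̈ = (θ̇'−θ̇)/dt = (-1.687446621−-1.112264491)/0.034880 = -16.490313
  sinθ=0.112587, cosθ=0.993642
  F = (M+m)·ẍ + m·l·cosθ·θ̈ − m·l·sinθ·θ̇² = 15.113604 + -4.007369 − 0.034065 = 11.072171
step 2→3:
  ẍ = (ẋ'−ẋ)/dt = (2.001829838−2.320687135)/0.034880 = -9.141551
  θ̈ = (θ̇'−θ̇)/dt = (-1.248909779−-1.687446621)/0.034880 = 12.572731
  sinθ=0.073962, cosθ=0.997261
  F = (M+m)·ẍ + m·l·cosθ·θ̈ − m·l·sinθ·θ̇² = -9.796653 + 3.066471 − 0.051508 = -6.781689
step 3→4:
  ẍ = (ẋ'−ẋ)/dt = (1.712303611−2.001829838)/0.034880 = -8.300637
  θ̈ = (θ̇'−θ̇)/dt = (-0.872466738−-1.248909779)/0.034880 = 10.792518
  sinθ=0.015171, cosθ=0.999885
  F = (M+m)·ẍ + m·l·cosθ·θ̈ − m·l·sinθ·θ̇² = -8.895478 + 2.639206 − 0.005787 = -6.262059
step 4→5:
  ẍ = (ẋ'−ẋ)/dt = (1.743620147−1.712303611)/0.034880 = 0.897836
  θ̈ = (θ̇'−θ̇)/dt = (-0.924863622−-0.872466738)/0.034880 = -1.502204
  sinθ=-0.028386, cosθ=0.999597
  F = (M+m)·ẍ + m·l·cosθ·θ̈ − m·l·sinθ·θ̇² = 0.962177 + -0.367244 − -0.005285 = 0.600218

F_0 = 10.651424 N
F_1 = 11.072171 N
F_2 = -6.781689 N
F_3 = -6.262059 N
F_4 = 0.600218 N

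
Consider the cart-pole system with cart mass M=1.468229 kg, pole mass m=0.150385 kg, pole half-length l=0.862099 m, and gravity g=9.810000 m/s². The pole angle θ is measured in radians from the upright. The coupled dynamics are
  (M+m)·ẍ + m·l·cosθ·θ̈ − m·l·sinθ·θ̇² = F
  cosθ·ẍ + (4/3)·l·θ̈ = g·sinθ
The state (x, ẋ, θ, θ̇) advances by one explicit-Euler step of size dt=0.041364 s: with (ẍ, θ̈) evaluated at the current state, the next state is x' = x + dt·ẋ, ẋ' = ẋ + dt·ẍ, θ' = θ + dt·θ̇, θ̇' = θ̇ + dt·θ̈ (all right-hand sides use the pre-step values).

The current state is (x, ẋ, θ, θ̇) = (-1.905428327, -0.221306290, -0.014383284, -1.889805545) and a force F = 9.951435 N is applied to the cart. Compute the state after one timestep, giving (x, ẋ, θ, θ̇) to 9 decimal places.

(-1.914582440, 0.052302821, -0.092553201, -2.132889926)

sinθ=-0.014382788, cosθ=0.999896562
temp = (F + m·l·θ̇²·sinθ)/(M+m) = (9.951435 + -0.006659459)/1.618614 = 6.144006873
θ̈ = (g·sinθ − cosθ·temp)/(l·(4/3 − m·cos²θ/(M+m))) = -5.876713598
ẍ = temp − m·l·θ̈·cosθ/(M+m) = 6.614667609
Euler: x'=-1.905428327+0.041364·-0.221306290=-1.914582440, ẋ'=-0.221306290+0.041364·6.614667609=0.052302821
       θ'=-0.014383284+0.041364·-1.889805545=-0.092553201, θ̇'=-1.889805545+0.041364·-5.876713598=-2.132889926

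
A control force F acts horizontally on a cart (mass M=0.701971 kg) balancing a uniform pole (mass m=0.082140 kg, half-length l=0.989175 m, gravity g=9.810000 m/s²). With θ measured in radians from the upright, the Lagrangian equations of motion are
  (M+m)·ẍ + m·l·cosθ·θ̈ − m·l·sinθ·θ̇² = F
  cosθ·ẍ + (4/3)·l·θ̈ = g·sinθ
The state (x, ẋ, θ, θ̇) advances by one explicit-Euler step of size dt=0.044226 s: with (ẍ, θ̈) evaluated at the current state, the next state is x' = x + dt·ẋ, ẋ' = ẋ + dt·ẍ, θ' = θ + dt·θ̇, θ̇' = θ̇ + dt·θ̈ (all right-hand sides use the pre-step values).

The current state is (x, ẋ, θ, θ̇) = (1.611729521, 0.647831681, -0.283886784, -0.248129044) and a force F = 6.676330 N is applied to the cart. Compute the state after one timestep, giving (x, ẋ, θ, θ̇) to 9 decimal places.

(1.640380525, 1.063582736, -0.294860539, -0.642873754)

sinθ=-0.280088967, cosθ=0.959974047
temp = (F + m·l·θ̇²·sinθ)/(M+m) = (6.676330 + -0.001401132)/0.784111 = 8.512734636
θ̈ = (g·sinθ − cosθ·temp)/(l·(4/3 − m·cos²θ/(M+m))) = -8.925625427
ẍ = temp − m·l·θ̈·cosθ/(M+m) = 9.400602696
Euler: x'=1.611729521+0.044226·0.647831681=1.640380525, ẋ'=0.647831681+0.044226·9.400602696=1.063582736
       θ'=-0.283886784+0.044226·-0.248129044=-0.294860539, θ̇'=-0.248129044+0.044226·-8.925625427=-0.642873754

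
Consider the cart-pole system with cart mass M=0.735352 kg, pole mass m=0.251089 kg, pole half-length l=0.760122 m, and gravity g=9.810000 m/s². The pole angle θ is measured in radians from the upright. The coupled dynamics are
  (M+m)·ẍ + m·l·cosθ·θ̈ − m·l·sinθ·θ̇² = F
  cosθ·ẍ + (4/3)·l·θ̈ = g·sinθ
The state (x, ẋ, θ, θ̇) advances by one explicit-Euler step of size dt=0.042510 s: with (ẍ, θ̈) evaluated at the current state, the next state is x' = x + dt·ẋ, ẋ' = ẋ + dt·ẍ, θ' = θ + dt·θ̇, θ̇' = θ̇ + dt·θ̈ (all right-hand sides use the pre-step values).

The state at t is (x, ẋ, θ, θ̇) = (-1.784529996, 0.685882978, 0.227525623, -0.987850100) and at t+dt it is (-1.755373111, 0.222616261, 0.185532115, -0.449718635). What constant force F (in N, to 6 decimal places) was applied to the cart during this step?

F = -8.438282 N

ẍ = (ẋ'−ẋ)/dt = (0.222616261−0.685882978)/0.042510 = -10.897829
θ̈ = (θ̇'−θ̇)/dt = (-0.449718635−-0.987850100)/0.042510 = 12.658938
sinθ=0.225568, cosθ=0.974228
F = (M+m)·ẍ + m·l·cosθ·θ̈ − m·l·sinθ·θ̇² = -10.750065 + 2.353795 − 0.042012 = -8.438282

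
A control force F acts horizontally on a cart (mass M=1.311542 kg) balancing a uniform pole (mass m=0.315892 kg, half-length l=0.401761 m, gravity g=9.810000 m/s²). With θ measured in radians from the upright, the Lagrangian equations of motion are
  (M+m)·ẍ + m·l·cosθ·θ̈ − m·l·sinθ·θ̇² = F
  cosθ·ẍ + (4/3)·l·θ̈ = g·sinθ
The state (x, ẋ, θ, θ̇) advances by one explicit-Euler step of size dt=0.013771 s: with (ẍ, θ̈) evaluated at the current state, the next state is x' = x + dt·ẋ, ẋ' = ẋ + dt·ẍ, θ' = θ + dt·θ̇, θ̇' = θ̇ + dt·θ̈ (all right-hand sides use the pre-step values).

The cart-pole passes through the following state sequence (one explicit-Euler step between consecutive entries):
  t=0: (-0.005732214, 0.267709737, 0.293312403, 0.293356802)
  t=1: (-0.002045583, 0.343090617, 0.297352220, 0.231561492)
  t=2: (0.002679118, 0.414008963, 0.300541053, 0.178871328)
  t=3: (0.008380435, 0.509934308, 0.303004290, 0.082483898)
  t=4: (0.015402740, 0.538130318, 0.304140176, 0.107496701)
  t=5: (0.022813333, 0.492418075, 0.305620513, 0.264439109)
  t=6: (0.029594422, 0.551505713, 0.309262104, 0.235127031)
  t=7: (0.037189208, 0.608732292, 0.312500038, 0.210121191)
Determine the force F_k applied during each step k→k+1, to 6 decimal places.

F_0 = 8.360049 N
F_1 = 7.914738 N
F_2 = 10.486610 N
F_3 = 3.551916 N
F_4 = -4.022642 N
F_5 = 6.722588 N
F_6 = 6.541287 N

step 0→1:
  ẍ = (ẋ'−ẋ)/dt = (0.343090617−0.267709737)/0.013771 = 5.473886
  θ̈ = (θ̇'−θ̇)/dt = (0.231561492−0.293356802)/0.013771 = -4.487351
  sinθ=0.289125, cosθ=0.957291
  F = (M+m)·ẍ + m·l·cosθ·θ̈ − m·l·sinθ·θ̇² = 8.908388 + -0.545181 − 0.003158 = 8.360049
step 1→2:
  ẍ = (ẋ'−ẋ)/dt = (0.414008963−0.343090617)/0.013771 = 5.149833
  θ̈ = (θ̇'−θ̇)/dt = (0.178871328−0.231561492)/0.013771 = -3.826168
  sinθ=0.292990, cosθ=0.956116
  F = (M+m)·ẍ + m·l·cosθ·θ̈ − m·l·sinθ·θ̇² = 8.381013 + -0.464281 − 0.001994 = 7.914738
step 2→3:
  ẍ = (ẋ'−ẋ)/dt = (0.509934308−0.414008963)/0.013771 = 6.965750
  θ̈ = (θ̇'−θ̇)/dt = (0.082483898−0.178871328)/0.013771 = -6.999305
  sinθ=0.296037, cosθ=0.955176
  F = (M+m)·ẍ + m·l·cosθ·θ̈ − m·l·sinθ·θ̇² = 11.336299 + -0.848486 − 0.001202 = 10.486610
step 3→4:
  ẍ = (ẋ'−ẋ)/dt = (0.538130318−0.509934308)/0.013771 = 2.047492
  θ̈ = (θ̇'−θ̇)/dt = (0.107496701−0.082483898)/0.013771 = 1.816339
  sinθ=0.298389, cosθ=0.954444
  F = (M+m)·ẍ + m·l·cosθ·θ̈ − m·l·sinθ·θ̇² = 3.332158 + 0.220016 − 0.000258 = 3.551916
step 4→5:
  ẍ = (ẋ'−ẋ)/dt = (0.492418075−0.538130318)/0.013771 = -3.319457
  θ̈ = (θ̇'−θ̇)/dt = (0.264439109−0.107496701)/0.013771 = 11.396588
  sinθ=0.299473, cosθ=0.954105
  F = (M+m)·ẍ + m·l·cosθ·θ̈ − m·l·sinθ·θ̇² = -5.402197 + 1.379994 − 0.000439 = -4.022642
step 5→6:
  ẍ = (ẋ'−ẋ)/dt = (0.551505713−0.492418075)/0.013771 = 4.290730
  θ̈ = (θ̇'−θ̇)/dt = (0.235127031−0.264439109)/0.013771 = -2.128537
  sinθ=0.300885, cosθ=0.953660
  F = (M+m)·ẍ + m·l·cosθ·θ̈ − m·l·sinθ·θ̇² = 6.982879 + -0.257621 − 0.002670 = 6.722588
step 6→7:
  ẍ = (ẋ'−ẋ)/dt = (0.608732292−0.551505713)/0.013771 = 4.155586
  θ̈ = (θ̇'−θ̇)/dt = (0.210121191−0.235127031)/0.013771 = -1.815833
  sinθ=0.304356, cosθ=0.952558
  F = (M+m)·ẍ + m·l·cosθ·θ̈ − m·l·sinθ·θ̇² = 6.762942 + -0.219520 − 0.002135 = 6.541287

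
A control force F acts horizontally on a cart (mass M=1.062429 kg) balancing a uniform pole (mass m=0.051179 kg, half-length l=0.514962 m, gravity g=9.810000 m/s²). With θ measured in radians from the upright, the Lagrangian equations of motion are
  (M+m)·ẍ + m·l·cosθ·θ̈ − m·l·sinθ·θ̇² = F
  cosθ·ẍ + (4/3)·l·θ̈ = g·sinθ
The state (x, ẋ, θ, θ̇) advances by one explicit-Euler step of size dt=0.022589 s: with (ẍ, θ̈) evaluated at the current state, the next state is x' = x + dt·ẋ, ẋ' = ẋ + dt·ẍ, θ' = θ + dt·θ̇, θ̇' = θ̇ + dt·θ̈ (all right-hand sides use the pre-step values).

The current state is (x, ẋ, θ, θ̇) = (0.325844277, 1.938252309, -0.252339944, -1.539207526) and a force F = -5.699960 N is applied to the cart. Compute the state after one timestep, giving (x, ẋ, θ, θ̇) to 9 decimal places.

(0.369627458, 1.820351238, -0.287109103, -1.453510799)

sinθ=-0.249670481, cosθ=0.968330858
temp = (F + m·l·θ̇²·sinθ)/(M+m) = (-5.699960 + -0.015589369)/1.113608 = -5.132460766
θ̈ = (g·sinθ − cosθ·temp)/(l·(4/3 − m·cos²θ/(M+m))) = 3.793737069
ẍ = temp − m·l·θ̈·cosθ/(M+m) = -5.219401967
Euler: x'=0.325844277+0.022589·1.938252309=0.369627458, ẋ'=1.938252309+0.022589·-5.219401967=1.820351238
       θ'=-0.252339944+0.022589·-1.539207526=-0.287109103, θ̇'=-1.539207526+0.022589·3.793737069=-1.453510799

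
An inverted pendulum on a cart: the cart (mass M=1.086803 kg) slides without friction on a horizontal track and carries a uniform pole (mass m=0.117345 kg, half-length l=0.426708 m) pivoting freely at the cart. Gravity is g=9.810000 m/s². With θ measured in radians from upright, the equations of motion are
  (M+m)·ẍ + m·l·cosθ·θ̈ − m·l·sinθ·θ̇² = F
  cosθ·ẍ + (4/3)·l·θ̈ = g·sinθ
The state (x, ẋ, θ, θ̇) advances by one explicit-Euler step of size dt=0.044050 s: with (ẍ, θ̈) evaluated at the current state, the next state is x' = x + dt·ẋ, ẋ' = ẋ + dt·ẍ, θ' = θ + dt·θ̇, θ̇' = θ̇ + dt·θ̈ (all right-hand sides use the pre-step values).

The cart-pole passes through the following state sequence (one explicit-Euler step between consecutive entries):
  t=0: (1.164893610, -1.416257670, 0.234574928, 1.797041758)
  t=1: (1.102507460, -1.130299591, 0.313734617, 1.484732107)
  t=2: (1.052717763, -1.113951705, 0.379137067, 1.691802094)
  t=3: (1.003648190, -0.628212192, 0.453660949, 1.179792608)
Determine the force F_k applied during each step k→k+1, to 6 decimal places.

F_0 = 7.434065 N
F_1 = 0.636709 N
F_2 = 12.684426 N

step 0→1:
  ẍ = (ẋ'−ẋ)/dt = (-1.130299591−-1.416257670)/0.044050 = 6.491670
  θ̈ = (θ̇'−θ̇)/dt = (1.484732107−1.797041758)/0.044050 = -7.089890
  sinθ=0.232430, cosθ=0.972613
  F = (M+m)·ẍ + m·l·cosθ·θ̈ − m·l·sinθ·θ̇² = 7.816932 + -0.345283 − 0.037584 = 7.434065
step 1→2:
  ẍ = (ẋ'−ẋ)/dt = (-1.113951705−-1.130299591)/0.044050 = 0.371121
  θ̈ = (θ̇'−θ̇)/dt = (1.691802094−1.484732107)/0.044050 = 4.700794
  sinθ=0.308613, cosθ=0.951188
  F = (M+m)·ẍ + m·l·cosθ·θ̈ − m·l·sinθ·θ̇² = 0.446885 + 0.223889 − 0.034065 = 0.636709
step 2→3:
  ẍ = (ẋ'−ẋ)/dt = (-0.628212192−-1.113951705)/0.044050 = 11.027004
  θ̈ = (θ̇'−θ̇)/dt = (1.179792608−1.691802094)/0.044050 = -11.623371
  sinθ=0.370119, cosθ=0.928984
  F = (M+m)·ẍ + m·l·cosθ·θ̈ − m·l·sinθ·θ̇² = 13.278144 + -0.540674 − 0.053044 = 12.684426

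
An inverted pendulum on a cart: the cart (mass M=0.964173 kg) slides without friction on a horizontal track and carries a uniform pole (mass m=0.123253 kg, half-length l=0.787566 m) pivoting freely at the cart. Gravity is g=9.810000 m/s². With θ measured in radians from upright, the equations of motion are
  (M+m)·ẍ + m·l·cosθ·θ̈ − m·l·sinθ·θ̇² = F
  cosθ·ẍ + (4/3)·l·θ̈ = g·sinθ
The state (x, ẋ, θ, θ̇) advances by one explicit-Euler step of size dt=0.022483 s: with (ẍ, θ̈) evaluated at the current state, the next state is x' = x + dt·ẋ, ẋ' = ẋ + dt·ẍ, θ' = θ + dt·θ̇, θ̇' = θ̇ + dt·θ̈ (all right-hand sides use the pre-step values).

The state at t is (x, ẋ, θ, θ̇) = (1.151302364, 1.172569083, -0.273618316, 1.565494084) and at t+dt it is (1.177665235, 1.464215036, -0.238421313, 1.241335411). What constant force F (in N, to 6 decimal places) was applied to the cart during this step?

ẍ = (ẋ'−ẋ)/dt = (1.464215036−1.172569083)/0.022483 = 12.971843
θ̈ = (θ̇'−θ̇)/dt = (1.241335411−1.565494084)/0.022483 = -14.417946
sinθ=-0.270217, cosθ=0.962799
F = (M+m)·ẍ + m·l·cosθ·θ̈ − m·l·sinθ·θ̇² = 14.105920 + -1.347484 − -0.064284 = 12.822719

F = 12.822719 N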